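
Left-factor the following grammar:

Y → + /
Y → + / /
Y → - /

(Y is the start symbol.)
Y → + / Y'
Y' → ε
Y' → /
Y → - /

Left-factoring transforms A → αβ₁ | αβ₂ into A → αA' and A' → β₁ | β₂
(α is the longest common prefix among the alternatives). Repeat until
no nonterminal has two alternatives with a common prefix.

Round 1: Y has alternatives sharing prefix '+ /'. Introduce Y': Y → + / Y'
  Add: Y' → ε
  Add: Y' → /

No remaining common prefixes — done.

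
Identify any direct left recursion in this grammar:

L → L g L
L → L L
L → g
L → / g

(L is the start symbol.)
L → L g L: LEFT RECURSIVE (starts with L)
L → L L: LEFT RECURSIVE (starts with L)
L → g: starts with g
L → / g: starts with '/'

The grammar has direct left recursion on: L.

Answer: Yes, L is left-recursive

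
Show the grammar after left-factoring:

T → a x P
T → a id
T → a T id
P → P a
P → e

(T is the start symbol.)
Left-factoring transforms A → αβ₁ | αβ₂ into A → αA' and A' → β₁ | β₂
(α is the longest common prefix among the alternatives). Repeat until
no nonterminal has two alternatives with a common prefix.

Round 1: T has alternatives sharing prefix 'a'. Introduce T': T → a T'
  Add: T' → x P
  Add: T' → id
  Add: T' → T id

No remaining common prefixes — done.

Resulting grammar:
T → a T'
T' → x P
T' → id
T' → T id
P → P a
P → e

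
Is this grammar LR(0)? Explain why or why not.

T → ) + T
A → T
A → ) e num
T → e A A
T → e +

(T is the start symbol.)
Augment with T' → T and build the canonical LR(0) collection (I0 = CLOSURE({[T' → . T]}), then GOTO on every symbol after a dot until no new states appear). It has 13 states:
  I0: { [T → . ) + T], [T → . e +], [T → . e A A], [T' → . T] }  — shift
  I1: { [T → ) . + T] }  — shift
  I2: { [T' → T .] }  — accept
  I3: { [A → . ) e num], [A → . T], [T → . ) + T], [T → . e +], [T → . e A A], [T → e . +], [T → e . A A] }  — shift
  I4: { [A → ) . e num], [T → ) . + T] }  — shift
  I5: { [T → e + .] }  — reduce
  I6: { [A → . ) e num], [A → . T], [T → . ) + T], [T → . e +], [T → . e A A], [T → e A . A] }  — shift
  I7: { [A → T .] }  — reduce
  I8: { [T → e A A .] }  — reduce
  I9: { [T → ) + . T], [T → . ) + T], [T → . e +], [T → . e A A] }  — shift
  I10: { [A → ) e . num] }  — shift
  I11: { [A → ) e num .] }  — reduce
  I12: { [T → ) + T .] }  — reduce

Every state is either a pure shift/goto state or contains exactly one complete item and nothing to shift — no conflicts. The grammar is LR(0).

Answer: Yes, the grammar is LR(0)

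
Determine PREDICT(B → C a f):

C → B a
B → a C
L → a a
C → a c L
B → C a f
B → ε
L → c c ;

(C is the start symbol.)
{ 'a' }

PREDICT(B → C a f) = (FIRST(RHS) \ {ε}) ∪ (FOLLOW(B) if ε ∈ FIRST(RHS), i.e. RHS ⇒* ε)
FIRST(C) = { 'a' }
FIRST(C a f) = { 'a' }
ε ∉ FIRST(C a f), so FOLLOW(B) is not added.
PREDICT(B → C a f) = { 'a' }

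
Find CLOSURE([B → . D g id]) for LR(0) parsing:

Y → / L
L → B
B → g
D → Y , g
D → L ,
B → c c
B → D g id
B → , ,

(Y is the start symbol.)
Start with: [B → . D g id]
  [B → . D g id] has the dot before D: add [D → . Y , g], [D → . L ,]
  [D → . Y , g] has the dot before Y: add [Y → . / L]
  [D → . L ,] has the dot before L: add [L → . B]
  [L → . B] has the dot before B: add [B → . g], [B → . c c], [B → . , ,]
No further items can be added.

CLOSURE = { [B → . , ,], [B → . D g id], [B → . c c], [B → . g], [D → . L ,], [D → . Y , g], [L → . B], [Y → . / L] }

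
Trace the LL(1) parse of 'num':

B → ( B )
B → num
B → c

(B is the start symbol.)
LL(1) parsing maintains a stack (initially the start symbol over $) and the input. At each step: if the stack top is a terminal, match it against the current input token; if it is a non-terminal N, replace it with the RHS of M[N, lookahead] (the unique production whose predict set contains the lookahead).

Stack is shown with the top on the left.

Stack  Input  Action
--------------------
B $    num $  output B → num
num $  num $  match 'num'
$      $      accept

The string is accepted.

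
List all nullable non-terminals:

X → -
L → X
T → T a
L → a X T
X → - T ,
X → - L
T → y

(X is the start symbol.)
A non-terminal is nullable if it can derive ε (the empty string): either it has an ε-production, or it has a production whose right-hand side consists entirely of nullable non-terminals.

There are no ε-productions, so no non-terminal can derive ε.
No non-terminals are nullable.

Answer: None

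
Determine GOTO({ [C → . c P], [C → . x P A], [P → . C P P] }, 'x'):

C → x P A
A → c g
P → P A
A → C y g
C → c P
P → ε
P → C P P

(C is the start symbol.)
GOTO(I, 'x') = CLOSURE({ [A → αX.β] : [A → α.Xβ] ∈ I, X = 'x' })

Items with dot before 'x', with the dot advanced:
  [C → . x P A] → [C → x . P A]
Closure of the advanced items:
  [C → x . P A] has the dot before P: add [P → . P A], [P → .], [P → . C P P]
  [P → . C P P] has the dot before C: add [C → . x P A], [C → . c P]

GOTO = { [C → . c P], [C → . x P A], [C → x . P A], [P → . C P P], [P → . P A], [P → .] }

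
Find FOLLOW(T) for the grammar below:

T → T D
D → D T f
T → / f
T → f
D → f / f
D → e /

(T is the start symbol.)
To compute FOLLOW(T), find every occurrence of T on a right-hand side N → α T β: add FIRST(β) \ {ε}, and if β is empty or nullable also add FOLLOW(N). Iterate to a fixed point.

T is the start symbol, so $ ∈ FOLLOW(T).
In T → T D: T is followed by D, add FIRST(D) \ {ε} = { 'e', 'f' }
In D → D T f: T is followed by f, add FIRST(f) \ {ε} = { 'f' }

Taking the union: FOLLOW(T) = { $, 'e', 'f' }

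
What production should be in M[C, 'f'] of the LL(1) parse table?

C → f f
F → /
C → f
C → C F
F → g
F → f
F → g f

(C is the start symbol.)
C → f f, C → f, C → C F

To find M[C, 'f'], we find productions for C where 'f' is in the predict set (PREDICT(N → α) = (FIRST(α) \ {ε}) ∪ (FOLLOW(N) if α ⇒* ε)).

Relevant sets:
  FIRST(C) = { 'f' }

C → f f: PREDICT = { 'f' }
  'f' is in predict set, so this production goes in M[C, 'f']
C → f: PREDICT = { 'f' }
  'f' is in predict set, so this production goes in M[C, 'f']
C → C F: PREDICT = { 'f' }
  'f' is in predict set, so this production goes in M[C, 'f']

M[C, 'f'] = C → f f, C → f, C → C F  (a multiply-defined cell — the grammar is not LL(1))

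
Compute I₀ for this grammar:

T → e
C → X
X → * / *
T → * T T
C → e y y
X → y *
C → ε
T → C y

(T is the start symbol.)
First, augment the grammar with T' → T
I₀ = CLOSURE({ [T' → . T] }):
  [T' → . T] has the dot before T: add [T → . e], [T → . * T T], [T → . C y]
  [T → . C y] has the dot before C: add [C → . X], [C → . e y y], [C → .]
  [C → . X] has the dot before X: add [X → . * / *], [X → . y *]
No further items can be added.

I₀ = { [C → . X], [C → . e y y], [C → .], [T → . * T T], [T → . C y], [T → . e], [T' → . T], [X → . * / *], [X → . y *] }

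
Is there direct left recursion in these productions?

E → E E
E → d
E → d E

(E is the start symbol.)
Yes, E is left-recursive

Direct left recursion occurs when N → N α for some non-terminal N (the right-hand side begins with the left-hand side itself).

E → E E: LEFT RECURSIVE (starts with E)
E → d: starts with d
E → d E: starts with d

The grammar has direct left recursion on: E.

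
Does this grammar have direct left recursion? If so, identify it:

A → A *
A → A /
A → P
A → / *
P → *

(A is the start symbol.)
Direct left recursion occurs when N → N α for some non-terminal N (the right-hand side begins with the left-hand side itself).

A → A *: LEFT RECURSIVE (starts with A)
A → A /: LEFT RECURSIVE (starts with A)
A → P: starts with P
A → / *: starts with '/'
P → *: starts with '*'

The grammar has direct left recursion on: A.

Answer: Yes, A is left-recursive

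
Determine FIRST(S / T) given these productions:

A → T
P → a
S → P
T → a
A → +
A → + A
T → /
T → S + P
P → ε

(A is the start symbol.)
FIRST sets of the non-terminals involved (from the grammar, by fixed-point iteration):
  FIRST(S) = { 'a', ε }

To compute FIRST(S / T), process the symbols left to right:
Symbol S is a non-terminal. Add FIRST(S) \ {ε} = { 'a' }
S is nullable (ε ∈ FIRST(S)), continue to the next symbol.
Symbol / is a terminal. Add '/' and stop.
FIRST(S / T) = { '/', 'a' }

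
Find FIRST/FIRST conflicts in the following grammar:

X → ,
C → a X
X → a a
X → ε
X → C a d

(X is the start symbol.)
A FIRST/FIRST conflict occurs when two productions N → α and N → β for the same non-terminal have FIRST(α) ∩ FIRST(β) ≠ ∅ (with ε ∈ FIRST of a nullable right-hand side, so two nullable alternatives also conflict).

FIRST sets of the non-terminals at (or reachable through a nullable prefix from) the front of some alternative:
  FIRST(C) = { 'a' }

Productions for X:
  X → ,: FIRST = { ',' }
  X → a a: FIRST = { 'a' }
  X → ε: FIRST = { ε }
  X → C a d: FIRST = { 'a' }
C has only one production, so no FIRST/FIRST conflict is possible there.

Conflict for X: X → a a and X → C a d
  Overlap: { 'a' }

Answer: Yes. X → a a / X → C a d on { 'a' }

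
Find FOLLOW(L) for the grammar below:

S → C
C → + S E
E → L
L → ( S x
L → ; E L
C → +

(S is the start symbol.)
{ $, '(', ';', 'x' }

To compute FOLLOW(L), find every occurrence of L on a right-hand side N → α L β: add FIRST(β) \ {ε}, and if β is empty or nullable also add FOLLOW(N). Iterate to a fixed point.

In E → L: L is at the end, add FOLLOW(E)
In L → ; E L: L is at the end; this adds FOLLOW(L) to itself — nothing new

The FOLLOW sets referred to above (computed the same way, to a fixed point):
  FOLLOW(E) = { $, '(', ';', 'x' }

Taking the union: FOLLOW(L) = { $, '(', ';', 'x' }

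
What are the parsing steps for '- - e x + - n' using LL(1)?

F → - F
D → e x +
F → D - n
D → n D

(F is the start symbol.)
Stack is shown with the top on the left.

Stack        Input            Action
------------------------------------
F $          - - e x + - n $  output F → - F
- F $        - - e x + - n $  match '-'
F $          - e x + - n $    output F → - F
- F $        - e x + - n $    match '-'
F $          e x + - n $      output F → D - n
D - n $      e x + - n $      output D → e x +
e x + - n $  e x + - n $      match 'e'
x + - n $    x + - n $        match 'x'
+ - n $      + - n $          match '+'
- n $        - n $            match '-'
n $          n $              match 'n'
$            $                accept

The string is accepted.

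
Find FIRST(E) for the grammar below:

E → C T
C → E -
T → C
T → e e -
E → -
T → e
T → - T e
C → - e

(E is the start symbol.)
FIRST sets of the other non-terminals involved (by the same procedure, iterated to a fixed point):
  FIRST(C) = { '-' }

From E → C T:
  - C is a non-terminal: add FIRST(C) \ {ε} = { '-' }
    C is not nullable, so stop
From E → -:
  - '-' is a terminal: add '-' and stop

Collecting: FIRST(E) = { '-' }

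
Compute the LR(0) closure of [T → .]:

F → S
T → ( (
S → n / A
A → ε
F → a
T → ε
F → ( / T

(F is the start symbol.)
{ [T → .] }

Start with: [T → .]
The dot is at the end, so nothing is added.

CLOSURE = { [T → .] }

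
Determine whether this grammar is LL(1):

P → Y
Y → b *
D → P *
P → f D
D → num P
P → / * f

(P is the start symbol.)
Yes, the grammar is LL(1).

Relevant sets:
  FIRST(Y) = { 'b' }
  FIRST(P) = { '/', 'b', 'f' }

For P:
  PREDICT(P → Y) = { 'b' }
  PREDICT(P → f D) = { 'f' }
  PREDICT(P → '/' '*' f) = { '/' }
For D:
  PREDICT(D → P '*') = { '/', 'b', 'f' }
  PREDICT(D → num P) = { 'num' }
Y has a single production, so nothing to check there.

All predict sets are disjoint. The grammar IS LL(1).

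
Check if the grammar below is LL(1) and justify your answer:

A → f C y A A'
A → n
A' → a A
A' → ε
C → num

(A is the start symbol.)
No. Predict set conflict for A': { 'a' }

Relevant sets:
  FOLLOW(A') = { $, 'a' }

For A:
  PREDICT(A → f C y A A') = { 'f' }
  PREDICT(A → n) = { 'n' }
For A':
  PREDICT(A' → a A) = { 'a' }
  PREDICT(A' → ε) = { $, 'a' }
C has a single production, so nothing to check there.

Conflict found: Predict set conflict for A': { 'a' }
The grammar is NOT LL(1).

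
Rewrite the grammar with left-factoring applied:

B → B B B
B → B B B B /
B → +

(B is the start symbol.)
Left-factoring transforms A → αβ₁ | αβ₂ into A → αA' and A' → β₁ | β₂
(α is the longest common prefix among the alternatives). Repeat until
no nonterminal has two alternatives with a common prefix.

Round 1: B has alternatives sharing prefix 'B B B'. Introduce B': B → B B B B'
  Add: B' → ε
  Add: B' → B /

No remaining common prefixes — done.

Resulting grammar:
B → B B B B'
B' → ε
B' → B /
B → +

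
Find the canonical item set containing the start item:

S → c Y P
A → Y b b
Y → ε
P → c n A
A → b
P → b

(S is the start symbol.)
{ [S → . c Y P], [S' → . S] }

First, augment the grammar with S' → S
I₀ = CLOSURE({ [S' → . S] }):
  [S' → . S] has the dot before S: add [S → . c Y P]
No further items can be added.

I₀ = { [S → . c Y P], [S' → . S] }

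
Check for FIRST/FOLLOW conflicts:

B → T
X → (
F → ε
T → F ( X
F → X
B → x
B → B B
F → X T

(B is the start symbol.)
A FIRST/FOLLOW conflict occurs when a non-terminal N has a nullable alternative N → β (β ⇒* ε) and another alternative N → α with FIRST(α) ∩ FOLLOW(N) ≠ ∅: on such a lookahead the parser cannot decide between expanding α and letting N vanish via β.

Nullable non-terminals: F.
FIRST sets used below: FIRST(X) = { '(' }

F: nullable alternative(s) F → ε; FOLLOW(F) = { '(' }
  F → ε: FIRST \ {ε} = { } — this is the only nullable alternative, skip
  F → X: FIRST \ {ε} = { '(' } — overlaps FOLLOW(F) on { '(' }: CONFLICT
  F → X T: FIRST \ {ε} = { '(' } — overlaps FOLLOW(F) on { '(' }: CONFLICT

B, T, X have no nullable alternative, so no FIRST/FOLLOW check is needed there.

So the grammar has 2 FIRST/FOLLOW conflicts (marked CONFLICT above).

Answer: Yes. F → X with FOLLOW(F) on { '(' }; F → X T with FOLLOW(F) on { '(' }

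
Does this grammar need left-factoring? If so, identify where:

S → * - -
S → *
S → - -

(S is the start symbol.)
Left-factoring is needed when two productions for the same non-terminal
share a common prefix on the right-hand side.

Productions for S:
  S → * - -
  S → *
  S → - -

Found common prefix '*' in productions for S

Answer: Yes, S has productions with common prefix '*'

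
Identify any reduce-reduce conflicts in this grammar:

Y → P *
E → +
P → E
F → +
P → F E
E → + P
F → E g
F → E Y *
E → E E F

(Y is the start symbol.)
Augment with Y' → Y and build the canonical LR(0) collection (I0 = CLOSURE({[Y' → . Y]}), then GOTO on every symbol after a dot until no new states appear). It has 18 states:
  I0: { [E → . + P], [E → . +], [E → . E E F], [F → . +], [F → . E Y *], [F → . E g], [P → . E], [P → . F E], [Y → . P *], [Y' → . Y] }  — shift
  I1: { [E → + . P], [E → + .], [E → . + P], [E → . +], [E → . E E F], [F → + .], [F → . +], [F → . E Y *], [F → . E g], [P → . E], [P → . F E] }  — shift, 2 reduces
  I2: { [E → . + P], [E → . +], [E → . E E F], [E → E . E F], [F → . +], [F → . E Y *], [F → . E g], [F → E . Y *], [F → E . g], [P → . E], [P → . F E], [P → E .], [Y → . P *] }  — shift, reduce
  I3: { [E → . + P], [E → . +], [E → . E E F], [P → F . E] }  — shift
  I4: { [Y → P . *] }  — shift
  I5: { [Y' → Y .] }  — accept
  I6: { [Y → P * .] }  — reduce
  I7: { [E → + . P], [E → + .], [E → . + P], [E → . +], [E → . E E F], [F → . +], [F → . E Y *], [F → . E g], [P → . E], [P → . F E] }  — shift, reduce
  I8: { [E → . + P], [E → . +], [E → . E E F], [E → E . E F], [P → F E .] }  — shift, reduce
  I9: { [E → . + P], [E → . +], [E → . E E F], [E → E . E F], [E → E E . F], [F → . +], [F → . E Y *], [F → . E g] }  — shift
  I10: { [E → . + P], [E → . +], [E → . E E F], [E → E . E F], [E → E E . F], [F → . +], [F → . E Y *], [F → . E g], [F → E . Y *], [F → E . g], [P → . E], [P → . F E], [Y → . P *] }  — shift
  I11: { [E → E E F .] }  — reduce
  I12: { [E → . + P], [E → . +], [E → . E E F], [E → E . E F], [E → E E . F], [F → . +], [F → . E Y *], [F → . E g], [F → E . Y *], [F → E . g], [P → . E], [P → . F E], [P → E .], [Y → . P *] }  — shift, reduce
  I13: { [E → . + P], [E → . +], [E → . E E F], [E → E E F .], [P → F . E] }  — shift, reduce
  I14: { [F → E Y . *] }  — shift
  I15: { [F → E g .] }  — reduce
  I16: { [F → E Y * .] }  — reduce
  I17: { [E → + P .] }  — reduce

I1 contains complete items [E → + .], [F → + .] — reduce-reduce conflict.

Answer: Yes — I1: [E → + .] vs [F → + .]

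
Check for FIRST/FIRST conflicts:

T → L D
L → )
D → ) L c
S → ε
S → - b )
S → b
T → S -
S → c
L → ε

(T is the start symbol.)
No FIRST/FIRST conflicts.

A FIRST/FIRST conflict occurs when two productions N → α and N → β for the same non-terminal have FIRST(α) ∩ FIRST(β) ≠ ∅ (with ε ∈ FIRST of a nullable right-hand side, so two nullable alternatives also conflict).

FIRST sets of the non-terminals at (or reachable through a nullable prefix from) the front of some alternative:
  FIRST(L) = { ')', ε }
  FIRST(D) = { ')' }
  FIRST(S) = { '-', 'b', 'c', ε }

Productions for T:
  T → L D: FIRST = { ')' }
  T → S -: FIRST = { '-', 'b', 'c' }
Productions for L:
  L → ): FIRST = { ')' }
  L → ε: FIRST = { ε }
Productions for S:
  S → ε: FIRST = { ε }
  S → - b ): FIRST = { '-' }
  S → b: FIRST = { 'b' }
  S → c: FIRST = { 'c' }
D has only one production, so no FIRST/FIRST conflict is possible there.

All alternatives of each non-terminal have pairwise disjoint FIRST sets.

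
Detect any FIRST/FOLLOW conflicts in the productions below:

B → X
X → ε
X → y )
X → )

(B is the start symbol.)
Nullable non-terminals: B, X.
B has a nullable alternative but only one production, so nothing to check.

X: nullable alternative(s) X → ε; FOLLOW(X) = { $ }
  X → ε: FIRST \ {ε} = { } — this is the only nullable alternative, skip
  X → y ): FIRST \ {ε} = { 'y' } — disjoint from FOLLOW(X)
  X → ): FIRST \ {ε} = { ')' } — disjoint from FOLLOW(X)

No FIRST/FOLLOW conflicts found.

Answer: No FIRST/FOLLOW conflicts.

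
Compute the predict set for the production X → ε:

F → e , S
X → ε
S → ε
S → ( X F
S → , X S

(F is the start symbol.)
{ $, '(', ',', 'e' }

PREDICT(X → ε) = (FIRST(RHS) \ {ε}) ∪ (FOLLOW(X) if ε ∈ FIRST(RHS), i.e. RHS ⇒* ε)
The right-hand side is ε (FIRST(ε) = { ε }), so the predict set is FOLLOW(X) = { $, '(', ',', 'e' }
PREDICT(X → ε) = { $, '(', ',', 'e' }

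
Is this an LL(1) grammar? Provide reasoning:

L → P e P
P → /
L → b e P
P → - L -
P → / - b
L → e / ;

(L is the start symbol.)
A grammar is LL(1) if for each non-terminal N with multiple productions, the predict sets of those productions are pairwise disjoint, where PREDICT(N → α) = (FIRST(α) \ {ε}) ∪ (FOLLOW(N) if α ⇒* ε).

Relevant sets:
  FIRST(P) = { '-', '/' }

For L:
  PREDICT(L → P e P) = { '-', '/' }
  PREDICT(L → b e P) = { 'b' }
  PREDICT(L → e '/' ';') = { 'e' }
For P:
  PREDICT(P → '/') = { '/' }
  PREDICT(P → '-' L '-') = { '-' }
  PREDICT(P → '/' '-' b) = { '/' }

Conflict found: Predict set conflict for P: { '/' }
The grammar is NOT LL(1).

Answer: No. Predict set conflict for P: { '/' }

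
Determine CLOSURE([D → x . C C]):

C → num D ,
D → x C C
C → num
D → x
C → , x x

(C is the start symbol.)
Start with: [D → x . C C]
  [D → x . C C] has the dot before C: add [C → . num D ,], [C → . num], [C → . , x x]
No further items can be added.

CLOSURE = { [C → . , x x], [C → . num D ,], [C → . num], [D → x . C C] }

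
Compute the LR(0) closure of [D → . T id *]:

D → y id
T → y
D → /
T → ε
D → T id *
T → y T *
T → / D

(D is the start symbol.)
Start with: [D → . T id *]
  [D → . T id *] has the dot before T: add [T → . y], [T → .], [T → . y T *], [T → . / D]
No further items can be added.

CLOSURE = { [D → . T id *], [T → . / D], [T → . y T *], [T → . y], [T → .] }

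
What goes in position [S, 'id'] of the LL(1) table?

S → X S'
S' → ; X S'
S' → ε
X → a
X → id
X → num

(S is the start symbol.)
To find M[S, 'id'], we find productions for S where 'id' is in the predict set (PREDICT(N → α) = (FIRST(α) \ {ε}) ∪ (FOLLOW(N) if α ⇒* ε)).

Relevant sets:
  FIRST(X) = { 'a', 'id', 'num' }

S → X S': PREDICT = { 'a', 'id', 'num' }
  'id' is in predict set, so this production goes in M[S, 'id']

M[S, 'id'] = S → X S'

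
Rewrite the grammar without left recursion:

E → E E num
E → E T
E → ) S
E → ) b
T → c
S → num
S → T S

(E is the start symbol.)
E → ) S E'
E → ) b E'
E' → E num E'
E' → T E'
E' → ε
T → c
S → num
S → T S

E is directly left-recursive. The standard transformation for
  A → A α₁ | ... | A α_m | β₁ | ... | β_n
is
  A  → β₁ A' | ... | β_n A'
  A' → α₁ A' | ... | α_m A' | ε

E → ) S becomes E → ) S E'
E → ) b becomes E → ) b E'
E → E E num becomes E' → E num E'
E → E T becomes E' → T E'
Add E' → ε

Productions for other non-terminals are unchanged:
  T → c
  S → num
  S → T S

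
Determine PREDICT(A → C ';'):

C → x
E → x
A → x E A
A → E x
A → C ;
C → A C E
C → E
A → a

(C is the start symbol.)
{ 'a', 'x' }

PREDICT(A → C ';') = (FIRST(RHS) \ {ε}) ∪ (FOLLOW(A) if ε ∈ FIRST(RHS), i.e. RHS ⇒* ε)
FIRST(C) = { 'a', 'x' }
FIRST(C ';') = { 'a', 'x' }
ε ∉ FIRST(C ';'), so FOLLOW(A) is not added.
PREDICT(A → C ';') = { 'a', 'x' }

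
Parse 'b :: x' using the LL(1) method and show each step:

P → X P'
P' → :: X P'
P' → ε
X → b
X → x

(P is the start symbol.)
LL(1) parsing maintains a stack (initially the start symbol over $) and the input. At each step: if the stack top is a terminal, match it against the current input token; if it is a non-terminal N, replace it with the RHS of M[N, lookahead] (the unique production whose predict set contains the lookahead).

Stack is shown with the top on the left.

Stack      Input     Action
---------------------------
P $        b :: x $  output P → X P'
X P' $     b :: x $  output X → b
b P' $     b :: x $  match 'b'
P' $       :: x $    output P' → :: X P'
:: X P' $  :: x $    match '::'
X P' $     x $       output X → x
x P' $     x $       match 'x'
P' $       $         output P' → ε
$          $         accept

The string is accepted.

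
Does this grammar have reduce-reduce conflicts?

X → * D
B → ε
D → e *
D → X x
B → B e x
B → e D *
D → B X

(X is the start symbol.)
Augment with X' → X and build the canonical LR(0) collection (I0 = CLOSURE({[X' → . X]}), then GOTO on every symbol after a dot until no new states appear). It has 14 states:
  I0: { [X → . * D], [X' → . X] }  — shift
  I1: { [B → . B e x], [B → . e D *], [B → .], [D → . B X], [D → . X x], [D → . e *], [X → * . D], [X → . * D] }  — shift, reduce
  I2: { [X' → X .] }  — accept
  I3: { [B → B . e x], [D → B . X], [X → . * D] }  — shift
  I4: { [X → * D .] }  — reduce
  I5: { [D → X . x] }  — shift
  I6: { [B → . B e x], [B → . e D *], [B → .], [B → e . D *], [D → . B X], [D → . X x], [D → . e *], [D → e . *], [X → . * D] }  — shift, reduce
  I7: { [B → . B e x], [B → . e D *], [B → .], [D → . B X], [D → . X x], [D → . e *], [D → e * .], [X → * . D], [X → . * D] }  — shift, 2 reduces
  I8: { [B → e D . *] }  — shift
  I9: { [B → e D * .] }  — reduce
  I10: { [D → X x .] }  — reduce
  I11: { [D → B X .] }  — reduce
  I12: { [B → B e . x] }  — shift
  I13: { [B → B e x .] }  — reduce

I7 contains complete items [B → .], [D → e * .] — reduce-reduce conflict.

Answer: Yes — I7: [B → .] vs [D → e * .]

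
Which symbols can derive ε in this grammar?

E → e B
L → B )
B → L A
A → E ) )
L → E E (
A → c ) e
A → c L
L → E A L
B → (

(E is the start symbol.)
There are no ε-productions, so no non-terminal can derive ε.
No non-terminals are nullable.

Answer: None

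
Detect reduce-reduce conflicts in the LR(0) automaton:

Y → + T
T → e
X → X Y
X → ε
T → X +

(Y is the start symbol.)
A reduce-reduce conflict occurs when an LR(0) state has two complete items [A → α .] and [B → β .] — both call for a reduction, and with no lookahead the parser cannot choose between them.

Augment with Y' → Y and build the canonical LR(0) collection (I0 = CLOSURE({[Y' → . Y]}), then GOTO on every symbol after a dot until no new states appear). It has 8 states:
  I0: { [Y → . + T], [Y' → . Y] }  — shift
  I1: { [T → . X +], [T → . e], [X → . X Y], [X → .], [Y → + . T] }  — shift, reduce
  I2: { [Y' → Y .] }  — accept
  I3: { [Y → + T .] }  — reduce
  I4: { [T → X . +], [X → X . Y], [Y → . + T] }  — shift
  I5: { [T → e .] }  — reduce
  I6: { [T → . X +], [T → . e], [T → X + .], [X → . X Y], [X → .], [Y → + . T] }  — shift, 2 reduces
  I7: { [X → X Y .] }  — reduce

I6 contains complete items [T → X + .], [X → .] — reduce-reduce conflict.

Answer: Yes — I6: [T → X + .] vs [X → .]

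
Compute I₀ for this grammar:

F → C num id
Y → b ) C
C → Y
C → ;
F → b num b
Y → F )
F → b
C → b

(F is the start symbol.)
{ [C → . ;], [C → . Y], [C → . b], [F → . C num id], [F → . b num b], [F → . b], [F' → . F], [Y → . F )], [Y → . b ) C] }

First, augment the grammar with F' → F
I₀ = CLOSURE({ [F' → . F] }):
  [F' → . F] has the dot before F: add [F → . C num id], [F → . b num b], [F → . b]
  [F → . C num id] has the dot before C: add [C → . Y], [C → . ;], [C → . b]
  [C → . Y] has the dot before Y: add [Y → . b ) C], [Y → . F )]
No further items can be added.

I₀ = { [C → . ;], [C → . Y], [C → . b], [F → . C num id], [F → . b num b], [F → . b], [F' → . F], [Y → . F )], [Y → . b ) C] }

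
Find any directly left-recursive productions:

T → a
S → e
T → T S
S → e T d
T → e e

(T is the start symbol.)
Yes, T is left-recursive

Direct left recursion occurs when N → N α for some non-terminal N (the right-hand side begins with the left-hand side itself).

T → a: starts with a
S → e: starts with e
T → T S: LEFT RECURSIVE (starts with T)
S → e T d: starts with e
T → e e: starts with e

The grammar has direct left recursion on: T.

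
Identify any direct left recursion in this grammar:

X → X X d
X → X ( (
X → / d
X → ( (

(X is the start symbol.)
Direct left recursion occurs when N → N α for some non-terminal N (the right-hand side begins with the left-hand side itself).

X → X X d: LEFT RECURSIVE (starts with X)
X → X ( (: LEFT RECURSIVE (starts with X)
X → / d: starts with '/'
X → ( (: starts with '('

The grammar has direct left recursion on: X.

Answer: Yes, X is left-recursive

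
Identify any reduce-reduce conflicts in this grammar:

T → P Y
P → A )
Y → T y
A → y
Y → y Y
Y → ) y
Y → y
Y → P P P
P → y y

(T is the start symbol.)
Yes — I10: [A → y .] vs [Y → y .]; I12: [A → y .] vs [P → y y .]

A reduce-reduce conflict occurs when an LR(0) state has two complete items [A → α .] and [B → β .] — both call for a reduction, and with no lookahead the parser cannot choose between them.

Augment with T' → T and build the canonical LR(0) collection (I0 = CLOSURE({[T' → . T]}), then GOTO on every symbol after a dot until no new states appear). It has 18 states:
  I0: { [A → . y], [P → . A )], [P → . y y], [T → . P Y], [T' → . T] }  — shift
  I1: { [P → A . )] }  — shift
  I2: { [A → . y], [P → . A )], [P → . y y], [T → . P Y], [T → P . Y], [Y → . ) y], [Y → . P P P], [Y → . T y], [Y → . y Y], [Y → . y] }  — shift
  I3: { [T' → T .] }  — accept
  I4: { [A → y .], [P → y . y] }  — shift, reduce
  I5: { [P → y y .] }  — reduce
  I6: { [Y → ) . y] }  — shift
  I7: { [A → . y], [P → . A )], [P → . y y], [T → . P Y], [T → P . Y], [Y → . ) y], [Y → . P P P], [Y → . T y], [Y → . y Y], [Y → . y], [Y → P . P P] }  — shift
  I8: { [Y → T . y] }  — shift
  I9: { [T → P Y .] }  — reduce
  I10: { [A → . y], [A → y .], [P → . A )], [P → . y y], [P → y . y], [T → . P Y], [Y → . ) y], [Y → . P P P], [Y → . T y], [Y → . y Y], [Y → . y], [Y → y . Y], [Y → y .] }  — shift, 2 reduces
  I11: { [Y → y Y .] }  — reduce
  I12: { [A → . y], [A → y .], [P → . A )], [P → . y y], [P → y . y], [P → y y .], [T → . P Y], [Y → . ) y], [Y → . P P P], [Y → . T y], [Y → . y Y], [Y → . y], [Y → y . Y], [Y → y .] }  — shift, 3 reduces
  I13: { [Y → T y .] }  — reduce
  I14: { [A → . y], [P → . A )], [P → . y y], [T → . P Y], [T → P . Y], [Y → . ) y], [Y → . P P P], [Y → . T y], [Y → . y Y], [Y → . y], [Y → P . P P], [Y → P P . P] }  — shift
  I15: { [A → . y], [P → . A )], [P → . y y], [T → . P Y], [T → P . Y], [Y → . ) y], [Y → . P P P], [Y → . T y], [Y → . y Y], [Y → . y], [Y → P . P P], [Y → P P . P], [Y → P P P .] }  — shift, reduce
  I16: { [Y → ) y .] }  — reduce
  I17: { [P → A ) .] }  — reduce

I10 contains complete items [A → y .], [Y → y .] — reduce-reduce conflict.
I12 contains complete items [A → y .], [P → y y .], [Y → y .] — reduce-reduce conflict.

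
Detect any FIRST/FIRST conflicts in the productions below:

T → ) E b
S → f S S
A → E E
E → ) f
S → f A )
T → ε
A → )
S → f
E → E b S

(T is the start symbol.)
FIRST sets of the non-terminals at (or reachable through a nullable prefix from) the front of some alternative:
  FIRST(E) = { ')' }

Productions for T:
  T → ) E b: FIRST = { ')' }
  T → ε: FIRST = { ε }
Productions for S:
  S → f S S: FIRST = { 'f' }
  S → f A ): FIRST = { 'f' }
  S → f: FIRST = { 'f' }
Productions for A:
  A → E E: FIRST = { ')' }
  A → ): FIRST = { ')' }
Productions for E:
  E → ) f: FIRST = { ')' }
  E → E b S: FIRST = { ')' }

Conflict for S: S → f S S and S → f A )
  Overlap: { 'f' }
Conflict for S: S → f S S and S → f
  Overlap: { 'f' }
Conflict for S: S → f A ) and S → f
  Overlap: { 'f' }
Conflict for A: A → E E and A → )
  Overlap: { ')' }
Conflict for E: E → ) f and E → E b S
  Overlap: { ')' }

Answer: Yes. S → f S S / S → f A ')' on { 'f' }; S → f S S / S → f on { 'f' }; S → f A ')' / S → f on { 'f' }; A → E E / A → ')' on { ')' }; E → ')' f / E → E b S on { ')' }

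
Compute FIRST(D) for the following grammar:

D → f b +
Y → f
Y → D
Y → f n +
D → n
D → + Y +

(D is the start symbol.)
{ '+', 'f', 'n' }

To compute FIRST(D), examine every production with D on the left-hand side, reading each right-hand side left to right until a non-nullable symbol is reached.

From D → f b +:
  - f is a terminal: add 'f' and stop
From D → n:
  - n is a terminal: add 'n' and stop
From D → + Y +:
  - '+' is a terminal: add '+' and stop

Collecting: FIRST(D) = { '+', 'f', 'n' }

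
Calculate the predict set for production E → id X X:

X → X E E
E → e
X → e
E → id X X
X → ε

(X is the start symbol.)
{ 'id' }

PREDICT(E → id X X) = (FIRST(RHS) \ {ε}) ∪ (FOLLOW(E) if ε ∈ FIRST(RHS), i.e. RHS ⇒* ε)
FIRST(id X X) = { 'id' }
ε ∉ FIRST(id X X), so FOLLOW(E) is not added.
PREDICT(E → id X X) = { 'id' }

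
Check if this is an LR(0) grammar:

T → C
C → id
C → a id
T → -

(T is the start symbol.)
Yes, the grammar is LR(0)

A grammar is LR(0) if no state in the canonical LR(0) collection has:
  - both a shift item (dot before a terminal) and a complete item (shift-reduce conflict), or
  - two or more complete items (reduce-reduce conflict; the accept item [T' → T .] counts as a complete item here).

Augment with T' → T and build the canonical LR(0) collection (I0 = CLOSURE({[T' → . T]}), then GOTO on every symbol after a dot until no new states appear). It has 7 states:
  I0: { [C → . a id], [C → . id], [T → . -], [T → . C], [T' → . T] }  — shift
  I1: { [T → - .] }  — reduce
  I2: { [T → C .] }  — reduce
  I3: { [T' → T .] }  — accept
  I4: { [C → a . id] }  — shift
  I5: { [C → id .] }  — reduce
  I6: { [C → a id .] }  — reduce

Every state is either a pure shift/goto state or contains exactly one complete item and nothing to shift — no conflicts. The grammar is LR(0).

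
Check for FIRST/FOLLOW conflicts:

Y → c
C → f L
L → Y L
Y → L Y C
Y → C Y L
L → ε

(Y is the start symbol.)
Yes. L → Y L with FOLLOW(L) on { 'c', 'f' }

A FIRST/FOLLOW conflict occurs when a non-terminal N has a nullable alternative N → β (β ⇒* ε) and another alternative N → α with FIRST(α) ∩ FOLLOW(N) ≠ ∅: on such a lookahead the parser cannot decide between expanding α and letting N vanish via β.

Nullable non-terminals: L.
FIRST sets used below: FIRST(Y) = { 'c', 'f' }

L: nullable alternative(s) L → ε; FOLLOW(L) = { $, 'c', 'f' }
  L → Y L: FIRST \ {ε} = { 'c', 'f' } — overlaps FOLLOW(L) on { 'c', 'f' }: CONFLICT
  L → ε: FIRST \ {ε} = { } — this is the only nullable alternative, skip

C, Y have no nullable alternative, so no FIRST/FOLLOW check is needed there.

So the grammar has 1 FIRST/FOLLOW conflict (marked CONFLICT above).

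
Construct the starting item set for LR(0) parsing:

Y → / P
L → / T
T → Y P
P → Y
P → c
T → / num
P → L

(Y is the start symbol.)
{ [Y → . / P], [Y' → . Y] }

First, augment the grammar with Y' → Y
I₀ = CLOSURE({ [Y' → . Y] }):
  [Y' → . Y] has the dot before Y: add [Y → . / P]
No further items can be added.

I₀ = { [Y → . / P], [Y' → . Y] }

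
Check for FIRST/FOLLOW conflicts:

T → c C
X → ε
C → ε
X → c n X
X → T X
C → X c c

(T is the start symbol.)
Nullable non-terminals: C, X.
FIRST sets used below: FIRST(X) = { 'c', ε }, FIRST(T) = { 'c' }

C: nullable alternative(s) C → ε; FOLLOW(C) = { $, 'c' }
  C → ε: FIRST \ {ε} = { } — this is the only nullable alternative, skip
  C → X c c: FIRST \ {ε} = { 'c' } — overlaps FOLLOW(C) on { 'c' }: CONFLICT

X: nullable alternative(s) X → ε; FOLLOW(X) = { 'c' }
  X → ε: FIRST \ {ε} = { } — this is the only nullable alternative, skip
  X → c n X: FIRST \ {ε} = { 'c' } — overlaps FOLLOW(X) on { 'c' }: CONFLICT
  X → T X: FIRST \ {ε} = { 'c' } — overlaps FOLLOW(X) on { 'c' }: CONFLICT

T has no nullable alternative, so no FIRST/FOLLOW check is needed there.

So the grammar has 3 FIRST/FOLLOW conflicts (marked CONFLICT above).

Answer: Yes. X → c n X with FOLLOW(X) on { 'c' }; X → T X with FOLLOW(X) on { 'c' }; C → X c c with FOLLOW(C) on { 'c' }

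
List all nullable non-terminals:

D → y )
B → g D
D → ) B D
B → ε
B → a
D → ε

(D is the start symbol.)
A non-terminal is nullable if it can derive ε (the empty string): either it has an ε-production, or it has a production whose right-hand side consists entirely of nullable non-terminals.

ε-productions: B → ε, D → ε
So B, D are immediately nullable.
Every non-terminal is now nullable.
Nullable = { 'B', 'D' }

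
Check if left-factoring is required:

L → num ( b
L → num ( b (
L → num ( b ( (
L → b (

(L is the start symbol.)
Left-factoring is needed when two productions for the same non-terminal
share a common prefix on the right-hand side.

Productions for L:
  L → num ( b
  L → num ( b (
  L → num ( b ( (
  L → b (

Found common prefix 'num ( b' in productions for L

Answer: Yes, L has productions with common prefix 'num ( b'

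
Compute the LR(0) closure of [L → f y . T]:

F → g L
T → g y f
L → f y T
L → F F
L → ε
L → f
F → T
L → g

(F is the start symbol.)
{ [L → f y . T], [T → . g y f] }

Start with: [L → f y . T]
  [L → f y . T] has the dot before T: add [T → . g y f]
No further items can be added.

CLOSURE = { [L → f y . T], [T → . g y f] }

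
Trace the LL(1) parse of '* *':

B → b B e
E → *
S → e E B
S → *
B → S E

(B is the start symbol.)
LL(1) parsing maintains a stack (initially the start symbol over $) and the input. At each step: if the stack top is a terminal, match it against the current input token; if it is a non-terminal N, replace it with the RHS of M[N, lookahead] (the unique production whose predict set contains the lookahead).

Stack is shown with the top on the left.

Stack  Input  Action
--------------------
B $    * * $  output B → S E
S E $  * * $  output S → *
* E $  * * $  match '*'
E $    * $    output E → *
* $    * $    match '*'
$      $      accept

The string is accepted.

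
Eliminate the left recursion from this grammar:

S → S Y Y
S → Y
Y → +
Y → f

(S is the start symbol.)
S → Y S'
S' → Y Y S'
S' → ε
Y → +
Y → f

S is directly left-recursive. The standard transformation for
  A → A α₁ | ... | A α_m | β₁ | ... | β_n
is
  A  → β₁ A' | ... | β_n A'
  A' → α₁ A' | ... | α_m A' | ε

S → Y becomes S → Y S'
S → S Y Y becomes S' → Y Y S'
Add S' → ε

Productions for other non-terminals are unchanged:
  Y → +
  Y → f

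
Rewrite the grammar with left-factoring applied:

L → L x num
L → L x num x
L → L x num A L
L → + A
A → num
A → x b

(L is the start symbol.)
Left-factoring transforms A → αβ₁ | αβ₂ into A → αA' and A' → β₁ | β₂
(α is the longest common prefix among the alternatives). Repeat until
no nonterminal has two alternatives with a common prefix.

Round 1: L has alternatives sharing prefix 'L x num'. Introduce L': L → L x num L'
  Add: L' → ε
  Add: L' → x
  Add: L' → A L

No remaining common prefixes — done.

Resulting grammar:
L → L x num L'
L' → ε
L' → x
L' → A L
L → + A
A → num
A → x b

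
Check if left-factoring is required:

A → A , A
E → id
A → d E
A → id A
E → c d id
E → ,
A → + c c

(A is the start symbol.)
Left-factoring is needed when two productions for the same non-terminal
share a common prefix on the right-hand side.

Productions for A:
  A → A , A
  A → d E
  A → id A
  A → + c c
Productions for E:
  E → id
  E → c d id
  E → ,

No common prefixes found.

Answer: No, left-factoring is not needed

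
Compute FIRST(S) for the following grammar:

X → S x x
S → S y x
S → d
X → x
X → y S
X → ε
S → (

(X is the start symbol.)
From S → S y x:
  - S is the symbol being defined: contributes nothing new
    S is not nullable, so stop
From S → d:
  - d is a terminal: add 'd' and stop
From S → (:
  - '(' is a terminal: add '(' and stop

Collecting: FIRST(S) = { '(', 'd' }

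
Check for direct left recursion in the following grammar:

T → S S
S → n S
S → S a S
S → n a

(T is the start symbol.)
Yes, S is left-recursive

T → S S: starts with S
S → n S: starts with n
S → S a S: LEFT RECURSIVE (starts with S)
S → n a: starts with n

The grammar has direct left recursion on: S.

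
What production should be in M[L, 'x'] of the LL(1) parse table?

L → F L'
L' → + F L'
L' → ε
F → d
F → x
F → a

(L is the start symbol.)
To find M[L, 'x'], we find productions for L where 'x' is in the predict set (PREDICT(N → α) = (FIRST(α) \ {ε}) ∪ (FOLLOW(N) if α ⇒* ε)).

Relevant sets:
  FIRST(F) = { 'a', 'd', 'x' }

L → F L': PREDICT = { 'a', 'd', 'x' }
  'x' is in predict set, so this production goes in M[L, 'x']

M[L, 'x'] = L → F L'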